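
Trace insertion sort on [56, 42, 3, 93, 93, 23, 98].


Initial: [56, 42, 3, 93, 93, 23, 98]
Insert 42: [42, 56, 3, 93, 93, 23, 98]
Insert 3: [3, 42, 56, 93, 93, 23, 98]
Insert 93: [3, 42, 56, 93, 93, 23, 98]
Insert 93: [3, 42, 56, 93, 93, 23, 98]
Insert 23: [3, 23, 42, 56, 93, 93, 98]
Insert 98: [3, 23, 42, 56, 93, 93, 98]

Sorted: [3, 23, 42, 56, 93, 93, 98]


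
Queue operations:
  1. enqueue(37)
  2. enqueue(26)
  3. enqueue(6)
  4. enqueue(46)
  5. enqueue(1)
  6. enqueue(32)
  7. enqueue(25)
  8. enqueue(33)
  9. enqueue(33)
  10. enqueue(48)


enqueue(37) -> [37]
enqueue(26) -> [37, 26]
enqueue(6) -> [37, 26, 6]
enqueue(46) -> [37, 26, 6, 46]
enqueue(1) -> [37, 26, 6, 46, 1]
enqueue(32) -> [37, 26, 6, 46, 1, 32]
enqueue(25) -> [37, 26, 6, 46, 1, 32, 25]
enqueue(33) -> [37, 26, 6, 46, 1, 32, 25, 33]
enqueue(33) -> [37, 26, 6, 46, 1, 32, 25, 33, 33]
enqueue(48) -> [37, 26, 6, 46, 1, 32, 25, 33, 33, 48]

Final queue: [37, 26, 6, 46, 1, 32, 25, 33, 33, 48]


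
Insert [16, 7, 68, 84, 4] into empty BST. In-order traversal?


Insert 16: root
Insert 7: L from 16
Insert 68: R from 16
Insert 84: R from 16 -> R from 68
Insert 4: L from 16 -> L from 7

In-order: [4, 7, 16, 68, 84]


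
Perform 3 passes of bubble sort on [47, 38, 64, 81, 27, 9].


Initial: [47, 38, 64, 81, 27, 9]
Pass 1: [38, 47, 64, 27, 9, 81] (3 swaps)
Pass 2: [38, 47, 27, 9, 64, 81] (2 swaps)
Pass 3: [38, 27, 9, 47, 64, 81] (2 swaps)

After 3 passes: [38, 27, 9, 47, 64, 81]


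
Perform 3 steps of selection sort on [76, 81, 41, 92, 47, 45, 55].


Initial: [76, 81, 41, 92, 47, 45, 55]
Step 1: min=41 at 2
  Swap: [41, 81, 76, 92, 47, 45, 55]
Step 2: min=45 at 5
  Swap: [41, 45, 76, 92, 47, 81, 55]
Step 3: min=47 at 4
  Swap: [41, 45, 47, 92, 76, 81, 55]

After 3 steps: [41, 45, 47, 92, 76, 81, 55]


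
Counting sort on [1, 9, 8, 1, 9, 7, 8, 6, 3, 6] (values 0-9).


Input: [1, 9, 8, 1, 9, 7, 8, 6, 3, 6]
Counts: [0, 2, 0, 1, 0, 0, 2, 1, 2, 2]

Sorted: [1, 1, 3, 6, 6, 7, 8, 8, 9, 9]


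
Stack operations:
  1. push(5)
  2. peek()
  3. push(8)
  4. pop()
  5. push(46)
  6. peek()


push(5) -> [5]
peek()->5
push(8) -> [5, 8]
pop()->8, [5]
push(46) -> [5, 46]
peek()->46

Final stack: [5, 46]


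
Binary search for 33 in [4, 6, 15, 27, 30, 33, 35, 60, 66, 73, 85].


Step 1: lo=0, hi=10, mid=5, val=33

Found at index 5


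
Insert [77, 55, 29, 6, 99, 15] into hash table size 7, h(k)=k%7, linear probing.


Insert 77: h=0 -> slot 0
Insert 55: h=6 -> slot 6
Insert 29: h=1 -> slot 1
Insert 6: h=6, 3 probes -> slot 2
Insert 99: h=1, 2 probes -> slot 3
Insert 15: h=1, 3 probes -> slot 4

Table: [77, 29, 6, 99, 15, None, 55]


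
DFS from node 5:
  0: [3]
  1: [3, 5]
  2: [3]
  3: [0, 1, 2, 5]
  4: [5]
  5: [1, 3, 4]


Visit 5, push [4, 3, 1]
Visit 1, push [3]
Visit 3, push [2, 0]
Visit 0, push []
Visit 2, push []
Visit 4, push []

DFS order: [5, 1, 3, 0, 2, 4]


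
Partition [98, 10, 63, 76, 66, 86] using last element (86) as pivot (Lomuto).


Pivot: 86
  10 <= 86: swap -> [10, 98, 63, 76, 66, 86]
  63 <= 86: swap -> [10, 63, 98, 76, 66, 86]
  76 <= 86: swap -> [10, 63, 76, 98, 66, 86]
  66 <= 86: swap -> [10, 63, 76, 66, 98, 86]
Place pivot at 4: [10, 63, 76, 66, 86, 98]

Partitioned: [10, 63, 76, 66, 86, 98]


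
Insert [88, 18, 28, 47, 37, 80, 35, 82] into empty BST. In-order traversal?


Insert 88: root
Insert 18: L from 88
Insert 28: L from 88 -> R from 18
Insert 47: L from 88 -> R from 18 -> R from 28
Insert 37: L from 88 -> R from 18 -> R from 28 -> L from 47
Insert 80: L from 88 -> R from 18 -> R from 28 -> R from 47
Insert 35: L from 88 -> R from 18 -> R from 28 -> L from 47 -> L from 37
Insert 82: L from 88 -> R from 18 -> R from 28 -> R from 47 -> R from 80

In-order: [18, 28, 35, 37, 47, 80, 82, 88]


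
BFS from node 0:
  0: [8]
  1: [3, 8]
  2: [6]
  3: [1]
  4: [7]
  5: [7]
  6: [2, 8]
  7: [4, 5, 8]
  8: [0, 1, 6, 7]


Visit 0, enqueue [8]
Visit 8, enqueue [1, 6, 7]
Visit 1, enqueue [3]
Visit 6, enqueue [2]
Visit 7, enqueue [4, 5]
Visit 3, enqueue []
Visit 2, enqueue []
Visit 4, enqueue []
Visit 5, enqueue []

BFS order: [0, 8, 1, 6, 7, 3, 2, 4, 5]


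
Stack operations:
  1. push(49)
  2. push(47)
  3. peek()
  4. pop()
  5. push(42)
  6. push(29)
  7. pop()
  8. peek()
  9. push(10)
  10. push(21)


push(49) -> [49]
push(47) -> [49, 47]
peek()->47
pop()->47, [49]
push(42) -> [49, 42]
push(29) -> [49, 42, 29]
pop()->29, [49, 42]
peek()->42
push(10) -> [49, 42, 10]
push(21) -> [49, 42, 10, 21]

Final stack: [49, 42, 10, 21]


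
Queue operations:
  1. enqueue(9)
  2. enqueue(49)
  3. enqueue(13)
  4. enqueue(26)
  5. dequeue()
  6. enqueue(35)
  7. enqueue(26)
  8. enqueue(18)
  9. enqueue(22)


enqueue(9) -> [9]
enqueue(49) -> [9, 49]
enqueue(13) -> [9, 49, 13]
enqueue(26) -> [9, 49, 13, 26]
dequeue()->9, [49, 13, 26]
enqueue(35) -> [49, 13, 26, 35]
enqueue(26) -> [49, 13, 26, 35, 26]
enqueue(18) -> [49, 13, 26, 35, 26, 18]
enqueue(22) -> [49, 13, 26, 35, 26, 18, 22]

Final queue: [49, 13, 26, 35, 26, 18, 22]


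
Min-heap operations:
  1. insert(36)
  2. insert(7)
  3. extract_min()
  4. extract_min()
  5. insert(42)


insert(36) -> [36]
insert(7) -> [7, 36]
extract_min()->7, [36]
extract_min()->36, []
insert(42) -> [42]

Final heap: [42]


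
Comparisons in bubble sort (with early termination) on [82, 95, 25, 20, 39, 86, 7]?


Algorithm: bubble sort (with early termination)
Input: [82, 95, 25, 20, 39, 86, 7]
Sorted: [7, 20, 25, 39, 82, 86, 95]

21


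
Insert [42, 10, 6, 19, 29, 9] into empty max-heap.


Insert 42: [42]
Insert 10: [42, 10]
Insert 6: [42, 10, 6]
Insert 19: [42, 19, 6, 10]
Insert 29: [42, 29, 6, 10, 19]
Insert 9: [42, 29, 9, 10, 19, 6]

Final heap: [42, 29, 9, 10, 19, 6]


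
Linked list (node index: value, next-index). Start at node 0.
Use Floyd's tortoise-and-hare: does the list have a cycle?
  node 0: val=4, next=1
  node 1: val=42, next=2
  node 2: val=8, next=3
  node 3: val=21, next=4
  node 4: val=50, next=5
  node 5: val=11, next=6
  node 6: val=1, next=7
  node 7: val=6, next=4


Floyd's tortoise (slow, +1) and hare (fast, +2):
  init: slow=0, fast=0
  step 1: slow=1, fast=2
  step 2: slow=2, fast=4
  step 3: slow=3, fast=6
  step 4: slow=4, fast=4
  slow == fast at node 4: cycle detected

Cycle: yes


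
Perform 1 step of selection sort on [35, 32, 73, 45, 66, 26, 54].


Initial: [35, 32, 73, 45, 66, 26, 54]
Step 1: min=26 at 5
  Swap: [26, 32, 73, 45, 66, 35, 54]

After 1 step: [26, 32, 73, 45, 66, 35, 54]


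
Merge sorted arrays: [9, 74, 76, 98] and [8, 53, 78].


Take 8 from B
Take 9 from A
Take 53 from B
Take 74 from A
Take 76 from A
Take 78 from B

Merged: [8, 9, 53, 74, 76, 78, 98]


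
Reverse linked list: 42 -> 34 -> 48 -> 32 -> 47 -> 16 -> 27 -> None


Step 1: curr=42, set curr.next=prev(None) | reversed so far: 42
Step 2: curr=34, set curr.next=prev(42) | reversed so far: 34 -> 42
Step 3: curr=48, set curr.next=prev(34) | reversed so far: 48 -> 34 -> 42
Step 4: curr=32, set curr.next=prev(48) | reversed so far: 32 -> 48 -> 34 -> 42
Step 5: curr=47, set curr.next=prev(32) | reversed so far: 47 -> 32 -> 48 -> 34 -> 42
Step 6: curr=16, set curr.next=prev(47) | reversed so far: 16 -> 47 -> 32 -> 48 -> 34 -> 42
Step 7: curr=27, set curr.next=prev(16) | reversed so far: 27 -> 16 -> 47 -> 32 -> 48 -> 34 -> 42

27 -> 16 -> 47 -> 32 -> 48 -> 34 -> 42 -> None


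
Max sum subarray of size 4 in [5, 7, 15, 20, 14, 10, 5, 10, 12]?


[0:4]: 47
[1:5]: 56
[2:6]: 59
[3:7]: 49
[4:8]: 39
[5:9]: 37

Max: 59 at [2:6]


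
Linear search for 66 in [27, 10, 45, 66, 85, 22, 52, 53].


i=0: 27!=66
i=1: 10!=66
i=2: 45!=66
i=3: 66==66 found!

Found at 3, 4 comps


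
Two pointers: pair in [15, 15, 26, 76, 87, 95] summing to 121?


lo=0(15)+hi=5(95)=110
lo=1(15)+hi=5(95)=110
lo=2(26)+hi=5(95)=121

Yes: 26+95=121


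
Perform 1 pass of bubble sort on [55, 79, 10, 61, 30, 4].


Initial: [55, 79, 10, 61, 30, 4]
Pass 1: [55, 10, 61, 30, 4, 79] (4 swaps)

After 1 pass: [55, 10, 61, 30, 4, 79]


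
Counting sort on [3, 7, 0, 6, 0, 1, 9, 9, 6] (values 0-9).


Input: [3, 7, 0, 6, 0, 1, 9, 9, 6]
Counts: [2, 1, 0, 1, 0, 0, 2, 1, 0, 2]

Sorted: [0, 0, 1, 3, 6, 6, 7, 9, 9]


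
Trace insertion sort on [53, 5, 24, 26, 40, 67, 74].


Initial: [53, 5, 24, 26, 40, 67, 74]
Insert 5: [5, 53, 24, 26, 40, 67, 74]
Insert 24: [5, 24, 53, 26, 40, 67, 74]
Insert 26: [5, 24, 26, 53, 40, 67, 74]
Insert 40: [5, 24, 26, 40, 53, 67, 74]
Insert 67: [5, 24, 26, 40, 53, 67, 74]
Insert 74: [5, 24, 26, 40, 53, 67, 74]

Sorted: [5, 24, 26, 40, 53, 67, 74]


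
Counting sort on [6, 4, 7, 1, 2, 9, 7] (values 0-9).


Input: [6, 4, 7, 1, 2, 9, 7]
Counts: [0, 1, 1, 0, 1, 0, 1, 2, 0, 1]

Sorted: [1, 2, 4, 6, 7, 7, 9]


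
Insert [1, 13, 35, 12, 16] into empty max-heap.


Insert 1: [1]
Insert 13: [13, 1]
Insert 35: [35, 1, 13]
Insert 12: [35, 12, 13, 1]
Insert 16: [35, 16, 13, 1, 12]

Final heap: [35, 16, 13, 1, 12]


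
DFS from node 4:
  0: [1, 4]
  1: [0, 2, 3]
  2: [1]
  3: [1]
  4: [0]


Visit 4, push [0]
Visit 0, push [1]
Visit 1, push [3, 2]
Visit 2, push []
Visit 3, push []

DFS order: [4, 0, 1, 2, 3]


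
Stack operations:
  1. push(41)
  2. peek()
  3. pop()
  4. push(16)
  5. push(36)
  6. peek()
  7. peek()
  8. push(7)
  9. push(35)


push(41) -> [41]
peek()->41
pop()->41, []
push(16) -> [16]
push(36) -> [16, 36]
peek()->36
peek()->36
push(7) -> [16, 36, 7]
push(35) -> [16, 36, 7, 35]

Final stack: [16, 36, 7, 35]


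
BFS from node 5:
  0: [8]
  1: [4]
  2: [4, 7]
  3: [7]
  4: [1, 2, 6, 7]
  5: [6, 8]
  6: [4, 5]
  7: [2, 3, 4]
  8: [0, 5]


Visit 5, enqueue [6, 8]
Visit 6, enqueue [4]
Visit 8, enqueue [0]
Visit 4, enqueue [1, 2, 7]
Visit 0, enqueue []
Visit 1, enqueue []
Visit 2, enqueue []
Visit 7, enqueue [3]
Visit 3, enqueue []

BFS order: [5, 6, 8, 4, 0, 1, 2, 7, 3]


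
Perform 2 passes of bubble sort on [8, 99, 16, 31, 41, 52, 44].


Initial: [8, 99, 16, 31, 41, 52, 44]
Pass 1: [8, 16, 31, 41, 52, 44, 99] (5 swaps)
Pass 2: [8, 16, 31, 41, 44, 52, 99] (1 swaps)

After 2 passes: [8, 16, 31, 41, 44, 52, 99]


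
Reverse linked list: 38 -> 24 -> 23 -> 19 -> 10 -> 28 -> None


Step 1: curr=38, set curr.next=prev(None) | reversed so far: 38
Step 2: curr=24, set curr.next=prev(38) | reversed so far: 24 -> 38
Step 3: curr=23, set curr.next=prev(24) | reversed so far: 23 -> 24 -> 38
Step 4: curr=19, set curr.next=prev(23) | reversed so far: 19 -> 23 -> 24 -> 38
Step 5: curr=10, set curr.next=prev(19) | reversed so far: 10 -> 19 -> 23 -> 24 -> 38
Step 6: curr=28, set curr.next=prev(10) | reversed so far: 28 -> 10 -> 19 -> 23 -> 24 -> 38

28 -> 10 -> 19 -> 23 -> 24 -> 38 -> None


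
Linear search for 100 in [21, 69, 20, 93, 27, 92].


i=0: 21!=100
i=1: 69!=100
i=2: 20!=100
i=3: 93!=100
i=4: 27!=100
i=5: 92!=100

Not found, 6 comps


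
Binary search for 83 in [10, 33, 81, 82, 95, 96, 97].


Step 1: lo=0, hi=6, mid=3, val=82
Step 2: lo=4, hi=6, mid=5, val=96
Step 3: lo=4, hi=4, mid=4, val=95

Not found


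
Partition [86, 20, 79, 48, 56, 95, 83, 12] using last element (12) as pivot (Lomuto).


Pivot: 12
Place pivot at 0: [12, 20, 79, 48, 56, 95, 83, 86]

Partitioned: [12, 20, 79, 48, 56, 95, 83, 86]


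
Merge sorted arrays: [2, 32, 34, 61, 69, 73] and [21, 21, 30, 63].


Take 2 from A
Take 21 from B
Take 21 from B
Take 30 from B
Take 32 from A
Take 34 from A
Take 61 from A
Take 63 from B

Merged: [2, 21, 21, 30, 32, 34, 61, 63, 69, 73]


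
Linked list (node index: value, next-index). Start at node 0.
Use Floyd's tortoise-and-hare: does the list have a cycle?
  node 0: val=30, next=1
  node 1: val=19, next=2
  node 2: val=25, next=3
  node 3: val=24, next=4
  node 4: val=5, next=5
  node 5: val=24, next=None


Floyd's tortoise (slow, +1) and hare (fast, +2):
  init: slow=0, fast=0
  step 1: slow=1, fast=2
  step 2: slow=2, fast=4
  step 3: fast 4->5->None, no cycle

Cycle: no


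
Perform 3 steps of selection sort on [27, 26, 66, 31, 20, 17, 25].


Initial: [27, 26, 66, 31, 20, 17, 25]
Step 1: min=17 at 5
  Swap: [17, 26, 66, 31, 20, 27, 25]
Step 2: min=20 at 4
  Swap: [17, 20, 66, 31, 26, 27, 25]
Step 3: min=25 at 6
  Swap: [17, 20, 25, 31, 26, 27, 66]

After 3 steps: [17, 20, 25, 31, 26, 27, 66]


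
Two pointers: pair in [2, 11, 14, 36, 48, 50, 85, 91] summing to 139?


lo=0(2)+hi=7(91)=93
lo=1(11)+hi=7(91)=102
lo=2(14)+hi=7(91)=105
lo=3(36)+hi=7(91)=127
lo=4(48)+hi=7(91)=139

Yes: 48+91=139


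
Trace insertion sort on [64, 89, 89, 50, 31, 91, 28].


Initial: [64, 89, 89, 50, 31, 91, 28]
Insert 89: [64, 89, 89, 50, 31, 91, 28]
Insert 89: [64, 89, 89, 50, 31, 91, 28]
Insert 50: [50, 64, 89, 89, 31, 91, 28]
Insert 31: [31, 50, 64, 89, 89, 91, 28]
Insert 91: [31, 50, 64, 89, 89, 91, 28]
Insert 28: [28, 31, 50, 64, 89, 89, 91]

Sorted: [28, 31, 50, 64, 89, 89, 91]


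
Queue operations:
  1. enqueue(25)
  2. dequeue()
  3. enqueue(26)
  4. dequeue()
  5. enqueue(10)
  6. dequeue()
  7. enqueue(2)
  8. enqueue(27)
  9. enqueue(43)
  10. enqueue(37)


enqueue(25) -> [25]
dequeue()->25, []
enqueue(26) -> [26]
dequeue()->26, []
enqueue(10) -> [10]
dequeue()->10, []
enqueue(2) -> [2]
enqueue(27) -> [2, 27]
enqueue(43) -> [2, 27, 43]
enqueue(37) -> [2, 27, 43, 37]

Final queue: [2, 27, 43, 37]


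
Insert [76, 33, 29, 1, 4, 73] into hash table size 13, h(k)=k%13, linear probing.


Insert 76: h=11 -> slot 11
Insert 33: h=7 -> slot 7
Insert 29: h=3 -> slot 3
Insert 1: h=1 -> slot 1
Insert 4: h=4 -> slot 4
Insert 73: h=8 -> slot 8

Table: [None, 1, None, 29, 4, None, None, 33, 73, None, None, 76, None]


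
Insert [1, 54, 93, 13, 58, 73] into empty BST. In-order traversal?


Insert 1: root
Insert 54: R from 1
Insert 93: R from 1 -> R from 54
Insert 13: R from 1 -> L from 54
Insert 58: R from 1 -> R from 54 -> L from 93
Insert 73: R from 1 -> R from 54 -> L from 93 -> R from 58

In-order: [1, 13, 54, 58, 73, 93]


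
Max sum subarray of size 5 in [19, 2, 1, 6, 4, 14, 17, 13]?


[0:5]: 32
[1:6]: 27
[2:7]: 42
[3:8]: 54

Max: 54 at [3:8]


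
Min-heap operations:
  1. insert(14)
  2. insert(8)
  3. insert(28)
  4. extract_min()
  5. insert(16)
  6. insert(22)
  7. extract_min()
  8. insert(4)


insert(14) -> [14]
insert(8) -> [8, 14]
insert(28) -> [8, 14, 28]
extract_min()->8, [14, 28]
insert(16) -> [14, 28, 16]
insert(22) -> [14, 22, 16, 28]
extract_min()->14, [16, 22, 28]
insert(4) -> [4, 16, 28, 22]

Final heap: [4, 16, 28, 22]


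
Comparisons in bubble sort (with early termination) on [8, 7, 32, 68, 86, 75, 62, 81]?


Algorithm: bubble sort (with early termination)
Input: [8, 7, 32, 68, 86, 75, 62, 81]
Sorted: [7, 8, 32, 62, 68, 75, 81, 86]

22


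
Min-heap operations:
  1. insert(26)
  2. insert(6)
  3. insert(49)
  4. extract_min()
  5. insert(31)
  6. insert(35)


insert(26) -> [26]
insert(6) -> [6, 26]
insert(49) -> [6, 26, 49]
extract_min()->6, [26, 49]
insert(31) -> [26, 49, 31]
insert(35) -> [26, 35, 31, 49]

Final heap: [26, 35, 31, 49]


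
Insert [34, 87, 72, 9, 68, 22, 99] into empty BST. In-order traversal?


Insert 34: root
Insert 87: R from 34
Insert 72: R from 34 -> L from 87
Insert 9: L from 34
Insert 68: R from 34 -> L from 87 -> L from 72
Insert 22: L from 34 -> R from 9
Insert 99: R from 34 -> R from 87

In-order: [9, 22, 34, 68, 72, 87, 99]


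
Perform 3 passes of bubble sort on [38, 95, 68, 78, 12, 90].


Initial: [38, 95, 68, 78, 12, 90]
Pass 1: [38, 68, 78, 12, 90, 95] (4 swaps)
Pass 2: [38, 68, 12, 78, 90, 95] (1 swaps)
Pass 3: [38, 12, 68, 78, 90, 95] (1 swaps)

After 3 passes: [38, 12, 68, 78, 90, 95]


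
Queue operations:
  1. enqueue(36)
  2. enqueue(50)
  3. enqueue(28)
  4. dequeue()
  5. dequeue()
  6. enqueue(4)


enqueue(36) -> [36]
enqueue(50) -> [36, 50]
enqueue(28) -> [36, 50, 28]
dequeue()->36, [50, 28]
dequeue()->50, [28]
enqueue(4) -> [28, 4]

Final queue: [28, 4]


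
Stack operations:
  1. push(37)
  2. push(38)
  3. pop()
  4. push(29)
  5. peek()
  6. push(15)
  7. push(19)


push(37) -> [37]
push(38) -> [37, 38]
pop()->38, [37]
push(29) -> [37, 29]
peek()->29
push(15) -> [37, 29, 15]
push(19) -> [37, 29, 15, 19]

Final stack: [37, 29, 15, 19]


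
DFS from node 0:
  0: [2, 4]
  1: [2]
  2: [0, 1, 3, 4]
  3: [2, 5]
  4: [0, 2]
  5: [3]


Visit 0, push [4, 2]
Visit 2, push [4, 3, 1]
Visit 1, push []
Visit 3, push [5]
Visit 5, push []
Visit 4, push []

DFS order: [0, 2, 1, 3, 5, 4]


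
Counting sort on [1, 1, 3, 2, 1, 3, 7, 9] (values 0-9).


Input: [1, 1, 3, 2, 1, 3, 7, 9]
Counts: [0, 3, 1, 2, 0, 0, 0, 1, 0, 1]

Sorted: [1, 1, 1, 2, 3, 3, 7, 9]


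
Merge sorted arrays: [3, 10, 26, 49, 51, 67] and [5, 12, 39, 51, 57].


Take 3 from A
Take 5 from B
Take 10 from A
Take 12 from B
Take 26 from A
Take 39 from B
Take 49 from A
Take 51 from A
Take 51 from B
Take 57 from B

Merged: [3, 5, 10, 12, 26, 39, 49, 51, 51, 57, 67]


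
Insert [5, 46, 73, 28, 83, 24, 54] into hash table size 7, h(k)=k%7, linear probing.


Insert 5: h=5 -> slot 5
Insert 46: h=4 -> slot 4
Insert 73: h=3 -> slot 3
Insert 28: h=0 -> slot 0
Insert 83: h=6 -> slot 6
Insert 24: h=3, 5 probes -> slot 1
Insert 54: h=5, 4 probes -> slot 2

Table: [28, 24, 54, 73, 46, 5, 83]


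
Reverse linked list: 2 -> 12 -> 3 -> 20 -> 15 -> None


Step 1: curr=2, set curr.next=prev(None) | reversed so far: 2
Step 2: curr=12, set curr.next=prev(2) | reversed so far: 12 -> 2
Step 3: curr=3, set curr.next=prev(12) | reversed so far: 3 -> 12 -> 2
Step 4: curr=20, set curr.next=prev(3) | reversed so far: 20 -> 3 -> 12 -> 2
Step 5: curr=15, set curr.next=prev(20) | reversed so far: 15 -> 20 -> 3 -> 12 -> 2

15 -> 20 -> 3 -> 12 -> 2 -> None


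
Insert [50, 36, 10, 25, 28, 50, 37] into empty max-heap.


Insert 50: [50]
Insert 36: [50, 36]
Insert 10: [50, 36, 10]
Insert 25: [50, 36, 10, 25]
Insert 28: [50, 36, 10, 25, 28]
Insert 50: [50, 36, 50, 25, 28, 10]
Insert 37: [50, 36, 50, 25, 28, 10, 37]

Final heap: [50, 36, 50, 25, 28, 10, 37]


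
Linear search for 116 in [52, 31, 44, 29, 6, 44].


i=0: 52!=116
i=1: 31!=116
i=2: 44!=116
i=3: 29!=116
i=4: 6!=116
i=5: 44!=116

Not found, 6 comps


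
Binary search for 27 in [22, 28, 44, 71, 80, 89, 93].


Step 1: lo=0, hi=6, mid=3, val=71
Step 2: lo=0, hi=2, mid=1, val=28
Step 3: lo=0, hi=0, mid=0, val=22

Not found


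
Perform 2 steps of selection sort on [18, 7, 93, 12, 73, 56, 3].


Initial: [18, 7, 93, 12, 73, 56, 3]
Step 1: min=3 at 6
  Swap: [3, 7, 93, 12, 73, 56, 18]
Step 2: min=7 at 1
  Swap: [3, 7, 93, 12, 73, 56, 18]

After 2 steps: [3, 7, 93, 12, 73, 56, 18]


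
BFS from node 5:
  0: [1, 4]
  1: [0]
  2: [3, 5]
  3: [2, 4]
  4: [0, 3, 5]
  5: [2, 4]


Visit 5, enqueue [2, 4]
Visit 2, enqueue [3]
Visit 4, enqueue [0]
Visit 3, enqueue []
Visit 0, enqueue [1]
Visit 1, enqueue []

BFS order: [5, 2, 4, 3, 0, 1]


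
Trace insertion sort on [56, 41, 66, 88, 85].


Initial: [56, 41, 66, 88, 85]
Insert 41: [41, 56, 66, 88, 85]
Insert 66: [41, 56, 66, 88, 85]
Insert 88: [41, 56, 66, 88, 85]
Insert 85: [41, 56, 66, 85, 88]

Sorted: [41, 56, 66, 85, 88]


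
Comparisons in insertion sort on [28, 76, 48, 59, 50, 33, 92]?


Algorithm: insertion sort
Input: [28, 76, 48, 59, 50, 33, 92]
Sorted: [28, 33, 48, 50, 59, 76, 92]

14


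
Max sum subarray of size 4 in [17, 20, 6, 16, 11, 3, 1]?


[0:4]: 59
[1:5]: 53
[2:6]: 36
[3:7]: 31

Max: 59 at [0:4]


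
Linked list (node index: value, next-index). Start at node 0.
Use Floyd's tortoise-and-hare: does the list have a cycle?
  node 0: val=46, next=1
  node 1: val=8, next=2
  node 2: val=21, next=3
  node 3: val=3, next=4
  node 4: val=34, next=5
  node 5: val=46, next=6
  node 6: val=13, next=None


Floyd's tortoise (slow, +1) and hare (fast, +2):
  init: slow=0, fast=0
  step 1: slow=1, fast=2
  step 2: slow=2, fast=4
  step 3: slow=3, fast=6
  step 4: fast -> None, no cycle

Cycle: no


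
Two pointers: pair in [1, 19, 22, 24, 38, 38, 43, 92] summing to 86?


lo=0(1)+hi=7(92)=93
lo=0(1)+hi=6(43)=44
lo=1(19)+hi=6(43)=62
lo=2(22)+hi=6(43)=65
lo=3(24)+hi=6(43)=67
lo=4(38)+hi=6(43)=81
lo=5(38)+hi=6(43)=81

No pair found


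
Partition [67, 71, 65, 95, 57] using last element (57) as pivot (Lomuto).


Pivot: 57
Place pivot at 0: [57, 71, 65, 95, 67]

Partitioned: [57, 71, 65, 95, 67]


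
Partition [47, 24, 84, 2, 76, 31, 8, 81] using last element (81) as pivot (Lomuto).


Pivot: 81
  47 <= 81: advance i (no swap)
  24 <= 81: advance i (no swap)
  2 <= 81: swap -> [47, 24, 2, 84, 76, 31, 8, 81]
  76 <= 81: swap -> [47, 24, 2, 76, 84, 31, 8, 81]
  31 <= 81: swap -> [47, 24, 2, 76, 31, 84, 8, 81]
  8 <= 81: swap -> [47, 24, 2, 76, 31, 8, 84, 81]
Place pivot at 6: [47, 24, 2, 76, 31, 8, 81, 84]

Partitioned: [47, 24, 2, 76, 31, 8, 81, 84]


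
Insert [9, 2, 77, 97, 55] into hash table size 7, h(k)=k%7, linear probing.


Insert 9: h=2 -> slot 2
Insert 2: h=2, 1 probes -> slot 3
Insert 77: h=0 -> slot 0
Insert 97: h=6 -> slot 6
Insert 55: h=6, 2 probes -> slot 1

Table: [77, 55, 9, 2, None, None, 97]


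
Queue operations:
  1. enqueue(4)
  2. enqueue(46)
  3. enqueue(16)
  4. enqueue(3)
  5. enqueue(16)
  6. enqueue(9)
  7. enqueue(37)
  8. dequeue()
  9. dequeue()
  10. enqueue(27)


enqueue(4) -> [4]
enqueue(46) -> [4, 46]
enqueue(16) -> [4, 46, 16]
enqueue(3) -> [4, 46, 16, 3]
enqueue(16) -> [4, 46, 16, 3, 16]
enqueue(9) -> [4, 46, 16, 3, 16, 9]
enqueue(37) -> [4, 46, 16, 3, 16, 9, 37]
dequeue()->4, [46, 16, 3, 16, 9, 37]
dequeue()->46, [16, 3, 16, 9, 37]
enqueue(27) -> [16, 3, 16, 9, 37, 27]

Final queue: [16, 3, 16, 9, 37, 27]


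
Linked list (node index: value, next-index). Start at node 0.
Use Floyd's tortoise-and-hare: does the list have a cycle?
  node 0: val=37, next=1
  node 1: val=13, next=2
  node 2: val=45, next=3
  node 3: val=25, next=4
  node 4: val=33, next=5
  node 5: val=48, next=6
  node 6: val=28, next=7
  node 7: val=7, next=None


Floyd's tortoise (slow, +1) and hare (fast, +2):
  init: slow=0, fast=0
  step 1: slow=1, fast=2
  step 2: slow=2, fast=4
  step 3: slow=3, fast=6
  step 4: fast 6->7->None, no cycle

Cycle: no


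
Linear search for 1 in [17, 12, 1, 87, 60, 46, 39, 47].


i=0: 17!=1
i=1: 12!=1
i=2: 1==1 found!

Found at 2, 3 comps


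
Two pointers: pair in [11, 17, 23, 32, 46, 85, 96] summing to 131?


lo=0(11)+hi=6(96)=107
lo=1(17)+hi=6(96)=113
lo=2(23)+hi=6(96)=119
lo=3(32)+hi=6(96)=128
lo=4(46)+hi=6(96)=142
lo=4(46)+hi=5(85)=131

Yes: 46+85=131


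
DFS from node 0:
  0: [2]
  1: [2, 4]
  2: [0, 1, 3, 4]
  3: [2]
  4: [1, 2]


Visit 0, push [2]
Visit 2, push [4, 3, 1]
Visit 1, push [4]
Visit 4, push []
Visit 3, push []

DFS order: [0, 2, 1, 4, 3]


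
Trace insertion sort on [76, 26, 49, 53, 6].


Initial: [76, 26, 49, 53, 6]
Insert 26: [26, 76, 49, 53, 6]
Insert 49: [26, 49, 76, 53, 6]
Insert 53: [26, 49, 53, 76, 6]
Insert 6: [6, 26, 49, 53, 76]

Sorted: [6, 26, 49, 53, 76]


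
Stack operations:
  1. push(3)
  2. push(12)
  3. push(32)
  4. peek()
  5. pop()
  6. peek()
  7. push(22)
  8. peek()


push(3) -> [3]
push(12) -> [3, 12]
push(32) -> [3, 12, 32]
peek()->32
pop()->32, [3, 12]
peek()->12
push(22) -> [3, 12, 22]
peek()->22

Final stack: [3, 12, 22]


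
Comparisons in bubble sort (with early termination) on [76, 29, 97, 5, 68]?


Algorithm: bubble sort (with early termination)
Input: [76, 29, 97, 5, 68]
Sorted: [5, 29, 68, 76, 97]

10


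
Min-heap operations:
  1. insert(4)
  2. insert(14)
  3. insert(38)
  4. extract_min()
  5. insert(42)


insert(4) -> [4]
insert(14) -> [4, 14]
insert(38) -> [4, 14, 38]
extract_min()->4, [14, 38]
insert(42) -> [14, 38, 42]

Final heap: [14, 38, 42]


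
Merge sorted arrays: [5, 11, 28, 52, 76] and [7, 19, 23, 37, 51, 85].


Take 5 from A
Take 7 from B
Take 11 from A
Take 19 from B
Take 23 from B
Take 28 from A
Take 37 from B
Take 51 from B
Take 52 from A
Take 76 from A

Merged: [5, 7, 11, 19, 23, 28, 37, 51, 52, 76, 85]


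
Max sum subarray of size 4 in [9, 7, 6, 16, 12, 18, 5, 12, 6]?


[0:4]: 38
[1:5]: 41
[2:6]: 52
[3:7]: 51
[4:8]: 47
[5:9]: 41

Max: 52 at [2:6]


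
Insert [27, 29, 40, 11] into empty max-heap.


Insert 27: [27]
Insert 29: [29, 27]
Insert 40: [40, 27, 29]
Insert 11: [40, 27, 29, 11]

Final heap: [40, 27, 29, 11]


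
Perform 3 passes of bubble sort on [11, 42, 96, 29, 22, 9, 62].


Initial: [11, 42, 96, 29, 22, 9, 62]
Pass 1: [11, 42, 29, 22, 9, 62, 96] (4 swaps)
Pass 2: [11, 29, 22, 9, 42, 62, 96] (3 swaps)
Pass 3: [11, 22, 9, 29, 42, 62, 96] (2 swaps)

After 3 passes: [11, 22, 9, 29, 42, 62, 96]


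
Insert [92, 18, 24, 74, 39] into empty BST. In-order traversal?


Insert 92: root
Insert 18: L from 92
Insert 24: L from 92 -> R from 18
Insert 74: L from 92 -> R from 18 -> R from 24
Insert 39: L from 92 -> R from 18 -> R from 24 -> L from 74

In-order: [18, 24, 39, 74, 92]


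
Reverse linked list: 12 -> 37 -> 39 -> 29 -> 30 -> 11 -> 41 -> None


Step 1: curr=12, set curr.next=prev(None) | reversed so far: 12
Step 2: curr=37, set curr.next=prev(12) | reversed so far: 37 -> 12
Step 3: curr=39, set curr.next=prev(37) | reversed so far: 39 -> 37 -> 12
Step 4: curr=29, set curr.next=prev(39) | reversed so far: 29 -> 39 -> 37 -> 12
Step 5: curr=30, set curr.next=prev(29) | reversed so far: 30 -> 29 -> 39 -> 37 -> 12
Step 6: curr=11, set curr.next=prev(30) | reversed so far: 11 -> 30 -> 29 -> 39 -> 37 -> 12
Step 7: curr=41, set curr.next=prev(11) | reversed so far: 41 -> 11 -> 30 -> 29 -> 39 -> 37 -> 12

41 -> 11 -> 30 -> 29 -> 39 -> 37 -> 12 -> None


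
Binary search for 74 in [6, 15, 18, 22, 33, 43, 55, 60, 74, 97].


Step 1: lo=0, hi=9, mid=4, val=33
Step 2: lo=5, hi=9, mid=7, val=60
Step 3: lo=8, hi=9, mid=8, val=74

Found at index 8


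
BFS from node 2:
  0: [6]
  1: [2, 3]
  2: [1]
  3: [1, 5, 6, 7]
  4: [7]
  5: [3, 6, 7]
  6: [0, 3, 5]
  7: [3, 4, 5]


Visit 2, enqueue [1]
Visit 1, enqueue [3]
Visit 3, enqueue [5, 6, 7]
Visit 5, enqueue []
Visit 6, enqueue [0]
Visit 7, enqueue [4]
Visit 0, enqueue []
Visit 4, enqueue []

BFS order: [2, 1, 3, 5, 6, 7, 0, 4]


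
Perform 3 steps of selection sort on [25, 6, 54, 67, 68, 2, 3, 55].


Initial: [25, 6, 54, 67, 68, 2, 3, 55]
Step 1: min=2 at 5
  Swap: [2, 6, 54, 67, 68, 25, 3, 55]
Step 2: min=3 at 6
  Swap: [2, 3, 54, 67, 68, 25, 6, 55]
Step 3: min=6 at 6
  Swap: [2, 3, 6, 67, 68, 25, 54, 55]

After 3 steps: [2, 3, 6, 67, 68, 25, 54, 55]


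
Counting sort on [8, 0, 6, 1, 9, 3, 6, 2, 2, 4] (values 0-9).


Input: [8, 0, 6, 1, 9, 3, 6, 2, 2, 4]
Counts: [1, 1, 2, 1, 1, 0, 2, 0, 1, 1]

Sorted: [0, 1, 2, 2, 3, 4, 6, 6, 8, 9]


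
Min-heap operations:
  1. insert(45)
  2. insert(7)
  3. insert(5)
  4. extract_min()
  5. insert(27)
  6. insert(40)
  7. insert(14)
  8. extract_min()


insert(45) -> [45]
insert(7) -> [7, 45]
insert(5) -> [5, 45, 7]
extract_min()->5, [7, 45]
insert(27) -> [7, 45, 27]
insert(40) -> [7, 40, 27, 45]
insert(14) -> [7, 14, 27, 45, 40]
extract_min()->7, [14, 40, 27, 45]

Final heap: [14, 40, 27, 45]


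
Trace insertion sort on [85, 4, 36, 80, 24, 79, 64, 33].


Initial: [85, 4, 36, 80, 24, 79, 64, 33]
Insert 4: [4, 85, 36, 80, 24, 79, 64, 33]
Insert 36: [4, 36, 85, 80, 24, 79, 64, 33]
Insert 80: [4, 36, 80, 85, 24, 79, 64, 33]
Insert 24: [4, 24, 36, 80, 85, 79, 64, 33]
Insert 79: [4, 24, 36, 79, 80, 85, 64, 33]
Insert 64: [4, 24, 36, 64, 79, 80, 85, 33]
Insert 33: [4, 24, 33, 36, 64, 79, 80, 85]

Sorted: [4, 24, 33, 36, 64, 79, 80, 85]


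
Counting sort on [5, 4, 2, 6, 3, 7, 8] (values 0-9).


Input: [5, 4, 2, 6, 3, 7, 8]
Counts: [0, 0, 1, 1, 1, 1, 1, 1, 1, 0]

Sorted: [2, 3, 4, 5, 6, 7, 8]


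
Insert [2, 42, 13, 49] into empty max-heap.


Insert 2: [2]
Insert 42: [42, 2]
Insert 13: [42, 2, 13]
Insert 49: [49, 42, 13, 2]

Final heap: [49, 42, 13, 2]


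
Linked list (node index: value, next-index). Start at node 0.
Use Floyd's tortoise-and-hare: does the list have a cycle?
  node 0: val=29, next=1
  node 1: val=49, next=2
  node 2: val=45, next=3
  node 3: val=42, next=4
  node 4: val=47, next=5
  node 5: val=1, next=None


Floyd's tortoise (slow, +1) and hare (fast, +2):
  init: slow=0, fast=0
  step 1: slow=1, fast=2
  step 2: slow=2, fast=4
  step 3: fast 4->5->None, no cycle

Cycle: no


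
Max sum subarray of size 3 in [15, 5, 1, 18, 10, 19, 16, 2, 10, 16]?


[0:3]: 21
[1:4]: 24
[2:5]: 29
[3:6]: 47
[4:7]: 45
[5:8]: 37
[6:9]: 28
[7:10]: 28

Max: 47 at [3:6]


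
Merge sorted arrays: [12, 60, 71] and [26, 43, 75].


Take 12 from A
Take 26 from B
Take 43 from B
Take 60 from A
Take 71 from A

Merged: [12, 26, 43, 60, 71, 75]


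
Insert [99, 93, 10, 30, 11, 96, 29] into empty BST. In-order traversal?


Insert 99: root
Insert 93: L from 99
Insert 10: L from 99 -> L from 93
Insert 30: L from 99 -> L from 93 -> R from 10
Insert 11: L from 99 -> L from 93 -> R from 10 -> L from 30
Insert 96: L from 99 -> R from 93
Insert 29: L from 99 -> L from 93 -> R from 10 -> L from 30 -> R from 11

In-order: [10, 11, 29, 30, 93, 96, 99]


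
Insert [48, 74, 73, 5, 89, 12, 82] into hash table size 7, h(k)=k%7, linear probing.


Insert 48: h=6 -> slot 6
Insert 74: h=4 -> slot 4
Insert 73: h=3 -> slot 3
Insert 5: h=5 -> slot 5
Insert 89: h=5, 2 probes -> slot 0
Insert 12: h=5, 3 probes -> slot 1
Insert 82: h=5, 4 probes -> slot 2

Table: [89, 12, 82, 73, 74, 5, 48]


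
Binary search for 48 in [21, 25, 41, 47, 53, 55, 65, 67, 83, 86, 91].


Step 1: lo=0, hi=10, mid=5, val=55
Step 2: lo=0, hi=4, mid=2, val=41
Step 3: lo=3, hi=4, mid=3, val=47
Step 4: lo=4, hi=4, mid=4, val=53

Not found


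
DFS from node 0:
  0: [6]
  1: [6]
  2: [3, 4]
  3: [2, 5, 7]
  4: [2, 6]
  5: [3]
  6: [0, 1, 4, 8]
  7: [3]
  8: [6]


Visit 0, push [6]
Visit 6, push [8, 4, 1]
Visit 1, push []
Visit 4, push [2]
Visit 2, push [3]
Visit 3, push [7, 5]
Visit 5, push []
Visit 7, push []
Visit 8, push []

DFS order: [0, 6, 1, 4, 2, 3, 5, 7, 8]


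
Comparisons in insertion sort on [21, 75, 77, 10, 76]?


Algorithm: insertion sort
Input: [21, 75, 77, 10, 76]
Sorted: [10, 21, 75, 76, 77]

7


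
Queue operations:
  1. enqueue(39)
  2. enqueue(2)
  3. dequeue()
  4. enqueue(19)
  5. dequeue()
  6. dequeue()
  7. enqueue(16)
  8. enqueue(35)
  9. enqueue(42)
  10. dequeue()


enqueue(39) -> [39]
enqueue(2) -> [39, 2]
dequeue()->39, [2]
enqueue(19) -> [2, 19]
dequeue()->2, [19]
dequeue()->19, []
enqueue(16) -> [16]
enqueue(35) -> [16, 35]
enqueue(42) -> [16, 35, 42]
dequeue()->16, [35, 42]

Final queue: [35, 42]


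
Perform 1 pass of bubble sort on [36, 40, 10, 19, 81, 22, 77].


Initial: [36, 40, 10, 19, 81, 22, 77]
Pass 1: [36, 10, 19, 40, 22, 77, 81] (4 swaps)

After 1 pass: [36, 10, 19, 40, 22, 77, 81]


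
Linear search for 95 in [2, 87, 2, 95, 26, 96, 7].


i=0: 2!=95
i=1: 87!=95
i=2: 2!=95
i=3: 95==95 found!

Found at 3, 4 comps


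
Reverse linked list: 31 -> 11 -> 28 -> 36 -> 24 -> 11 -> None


Step 1: curr=31, set curr.next=prev(None) | reversed so far: 31
Step 2: curr=11, set curr.next=prev(31) | reversed so far: 11 -> 31
Step 3: curr=28, set curr.next=prev(11) | reversed so far: 28 -> 11 -> 31
Step 4: curr=36, set curr.next=prev(28) | reversed so far: 36 -> 28 -> 11 -> 31
Step 5: curr=24, set curr.next=prev(36) | reversed so far: 24 -> 36 -> 28 -> 11 -> 31
Step 6: curr=11, set curr.next=prev(24) | reversed so far: 11 -> 24 -> 36 -> 28 -> 11 -> 31

11 -> 24 -> 36 -> 28 -> 11 -> 31 -> None


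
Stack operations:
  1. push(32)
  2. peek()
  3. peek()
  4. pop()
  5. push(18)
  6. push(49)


push(32) -> [32]
peek()->32
peek()->32
pop()->32, []
push(18) -> [18]
push(49) -> [18, 49]

Final stack: [18, 49]


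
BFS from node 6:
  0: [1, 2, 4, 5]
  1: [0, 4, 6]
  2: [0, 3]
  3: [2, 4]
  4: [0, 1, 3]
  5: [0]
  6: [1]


Visit 6, enqueue [1]
Visit 1, enqueue [0, 4]
Visit 0, enqueue [2, 5]
Visit 4, enqueue [3]
Visit 2, enqueue []
Visit 5, enqueue []
Visit 3, enqueue []

BFS order: [6, 1, 0, 4, 2, 5, 3]


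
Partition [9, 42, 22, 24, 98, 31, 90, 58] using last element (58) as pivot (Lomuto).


Pivot: 58
  9 <= 58: advance i (no swap)
  42 <= 58: advance i (no swap)
  22 <= 58: advance i (no swap)
  24 <= 58: advance i (no swap)
  31 <= 58: swap -> [9, 42, 22, 24, 31, 98, 90, 58]
Place pivot at 5: [9, 42, 22, 24, 31, 58, 90, 98]

Partitioned: [9, 42, 22, 24, 31, 58, 90, 98]


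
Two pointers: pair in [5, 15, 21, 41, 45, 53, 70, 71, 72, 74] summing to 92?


lo=0(5)+hi=9(74)=79
lo=1(15)+hi=9(74)=89
lo=2(21)+hi=9(74)=95
lo=2(21)+hi=8(72)=93
lo=2(21)+hi=7(71)=92

Yes: 21+71=92


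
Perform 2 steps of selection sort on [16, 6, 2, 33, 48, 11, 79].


Initial: [16, 6, 2, 33, 48, 11, 79]
Step 1: min=2 at 2
  Swap: [2, 6, 16, 33, 48, 11, 79]
Step 2: min=6 at 1
  Swap: [2, 6, 16, 33, 48, 11, 79]

After 2 steps: [2, 6, 16, 33, 48, 11, 79]


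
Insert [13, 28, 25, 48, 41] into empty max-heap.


Insert 13: [13]
Insert 28: [28, 13]
Insert 25: [28, 13, 25]
Insert 48: [48, 28, 25, 13]
Insert 41: [48, 41, 25, 13, 28]

Final heap: [48, 41, 25, 13, 28]


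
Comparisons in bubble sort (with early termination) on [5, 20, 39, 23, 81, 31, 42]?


Algorithm: bubble sort (with early termination)
Input: [5, 20, 39, 23, 81, 31, 42]
Sorted: [5, 20, 23, 31, 39, 42, 81]

15


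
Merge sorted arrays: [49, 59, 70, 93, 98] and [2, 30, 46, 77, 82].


Take 2 from B
Take 30 from B
Take 46 from B
Take 49 from A
Take 59 from A
Take 70 from A
Take 77 from B
Take 82 from B

Merged: [2, 30, 46, 49, 59, 70, 77, 82, 93, 98]


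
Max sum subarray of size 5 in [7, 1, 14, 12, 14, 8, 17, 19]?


[0:5]: 48
[1:6]: 49
[2:7]: 65
[3:8]: 70

Max: 70 at [3:8]


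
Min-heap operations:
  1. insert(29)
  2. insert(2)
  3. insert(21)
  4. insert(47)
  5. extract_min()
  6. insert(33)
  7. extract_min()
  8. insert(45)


insert(29) -> [29]
insert(2) -> [2, 29]
insert(21) -> [2, 29, 21]
insert(47) -> [2, 29, 21, 47]
extract_min()->2, [21, 29, 47]
insert(33) -> [21, 29, 47, 33]
extract_min()->21, [29, 33, 47]
insert(45) -> [29, 33, 47, 45]

Final heap: [29, 33, 47, 45]


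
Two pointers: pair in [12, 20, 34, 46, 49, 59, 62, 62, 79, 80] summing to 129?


lo=0(12)+hi=9(80)=92
lo=1(20)+hi=9(80)=100
lo=2(34)+hi=9(80)=114
lo=3(46)+hi=9(80)=126
lo=4(49)+hi=9(80)=129

Yes: 49+80=129


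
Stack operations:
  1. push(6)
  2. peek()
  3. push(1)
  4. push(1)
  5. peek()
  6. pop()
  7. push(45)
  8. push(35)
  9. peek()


push(6) -> [6]
peek()->6
push(1) -> [6, 1]
push(1) -> [6, 1, 1]
peek()->1
pop()->1, [6, 1]
push(45) -> [6, 1, 45]
push(35) -> [6, 1, 45, 35]
peek()->35

Final stack: [6, 1, 45, 35]


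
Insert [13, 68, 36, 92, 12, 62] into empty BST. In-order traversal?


Insert 13: root
Insert 68: R from 13
Insert 36: R from 13 -> L from 68
Insert 92: R from 13 -> R from 68
Insert 12: L from 13
Insert 62: R from 13 -> L from 68 -> R from 36

In-order: [12, 13, 36, 62, 68, 92]


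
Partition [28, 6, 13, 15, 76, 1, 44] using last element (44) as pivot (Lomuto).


Pivot: 44
  28 <= 44: advance i (no swap)
  6 <= 44: advance i (no swap)
  13 <= 44: advance i (no swap)
  15 <= 44: advance i (no swap)
  1 <= 44: swap -> [28, 6, 13, 15, 1, 76, 44]
Place pivot at 5: [28, 6, 13, 15, 1, 44, 76]

Partitioned: [28, 6, 13, 15, 1, 44, 76]


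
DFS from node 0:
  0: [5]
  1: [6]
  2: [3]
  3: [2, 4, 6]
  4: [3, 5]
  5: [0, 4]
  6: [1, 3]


Visit 0, push [5]
Visit 5, push [4]
Visit 4, push [3]
Visit 3, push [6, 2]
Visit 2, push []
Visit 6, push [1]
Visit 1, push []

DFS order: [0, 5, 4, 3, 2, 6, 1]


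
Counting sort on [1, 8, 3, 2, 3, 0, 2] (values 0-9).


Input: [1, 8, 3, 2, 3, 0, 2]
Counts: [1, 1, 2, 2, 0, 0, 0, 0, 1, 0]

Sorted: [0, 1, 2, 2, 3, 3, 8]


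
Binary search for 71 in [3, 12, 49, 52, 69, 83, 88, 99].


Step 1: lo=0, hi=7, mid=3, val=52
Step 2: lo=4, hi=7, mid=5, val=83
Step 3: lo=4, hi=4, mid=4, val=69

Not found


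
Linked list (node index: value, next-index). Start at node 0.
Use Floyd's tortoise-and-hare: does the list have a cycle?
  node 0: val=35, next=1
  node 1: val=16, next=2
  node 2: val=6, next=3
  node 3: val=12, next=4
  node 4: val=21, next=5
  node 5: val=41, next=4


Floyd's tortoise (slow, +1) and hare (fast, +2):
  init: slow=0, fast=0
  step 1: slow=1, fast=2
  step 2: slow=2, fast=4
  step 3: slow=3, fast=4
  step 4: slow=4, fast=4
  slow == fast at node 4: cycle detected

Cycle: yes


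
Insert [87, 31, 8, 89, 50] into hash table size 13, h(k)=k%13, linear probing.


Insert 87: h=9 -> slot 9
Insert 31: h=5 -> slot 5
Insert 8: h=8 -> slot 8
Insert 89: h=11 -> slot 11
Insert 50: h=11, 1 probes -> slot 12

Table: [None, None, None, None, None, 31, None, None, 8, 87, None, 89, 50]


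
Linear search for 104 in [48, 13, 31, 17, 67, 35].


i=0: 48!=104
i=1: 13!=104
i=2: 31!=104
i=3: 17!=104
i=4: 67!=104
i=5: 35!=104

Not found, 6 comps


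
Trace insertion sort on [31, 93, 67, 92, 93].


Initial: [31, 93, 67, 92, 93]
Insert 93: [31, 93, 67, 92, 93]
Insert 67: [31, 67, 93, 92, 93]
Insert 92: [31, 67, 92, 93, 93]
Insert 93: [31, 67, 92, 93, 93]

Sorted: [31, 67, 92, 93, 93]


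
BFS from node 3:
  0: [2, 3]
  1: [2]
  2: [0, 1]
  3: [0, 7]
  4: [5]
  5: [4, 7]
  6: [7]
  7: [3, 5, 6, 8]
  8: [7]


Visit 3, enqueue [0, 7]
Visit 0, enqueue [2]
Visit 7, enqueue [5, 6, 8]
Visit 2, enqueue [1]
Visit 5, enqueue [4]
Visit 6, enqueue []
Visit 8, enqueue []
Visit 1, enqueue []
Visit 4, enqueue []

BFS order: [3, 0, 7, 2, 5, 6, 8, 1, 4]


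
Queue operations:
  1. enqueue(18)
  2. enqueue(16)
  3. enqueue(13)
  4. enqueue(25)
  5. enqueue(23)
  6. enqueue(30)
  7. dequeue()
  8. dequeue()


enqueue(18) -> [18]
enqueue(16) -> [18, 16]
enqueue(13) -> [18, 16, 13]
enqueue(25) -> [18, 16, 13, 25]
enqueue(23) -> [18, 16, 13, 25, 23]
enqueue(30) -> [18, 16, 13, 25, 23, 30]
dequeue()->18, [16, 13, 25, 23, 30]
dequeue()->16, [13, 25, 23, 30]

Final queue: [13, 25, 23, 30]


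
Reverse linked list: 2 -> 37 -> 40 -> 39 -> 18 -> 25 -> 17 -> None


Step 1: curr=2, set curr.next=prev(None) | reversed so far: 2
Step 2: curr=37, set curr.next=prev(2) | reversed so far: 37 -> 2
Step 3: curr=40, set curr.next=prev(37) | reversed so far: 40 -> 37 -> 2
Step 4: curr=39, set curr.next=prev(40) | reversed so far: 39 -> 40 -> 37 -> 2
Step 5: curr=18, set curr.next=prev(39) | reversed so far: 18 -> 39 -> 40 -> 37 -> 2
Step 6: curr=25, set curr.next=prev(18) | reversed so far: 25 -> 18 -> 39 -> 40 -> 37 -> 2
Step 7: curr=17, set curr.next=prev(25) | reversed so far: 17 -> 25 -> 18 -> 39 -> 40 -> 37 -> 2

17 -> 25 -> 18 -> 39 -> 40 -> 37 -> 2 -> None


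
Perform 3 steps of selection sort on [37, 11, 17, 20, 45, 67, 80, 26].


Initial: [37, 11, 17, 20, 45, 67, 80, 26]
Step 1: min=11 at 1
  Swap: [11, 37, 17, 20, 45, 67, 80, 26]
Step 2: min=17 at 2
  Swap: [11, 17, 37, 20, 45, 67, 80, 26]
Step 3: min=20 at 3
  Swap: [11, 17, 20, 37, 45, 67, 80, 26]

After 3 steps: [11, 17, 20, 37, 45, 67, 80, 26]


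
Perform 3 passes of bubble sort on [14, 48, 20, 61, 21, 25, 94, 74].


Initial: [14, 48, 20, 61, 21, 25, 94, 74]
Pass 1: [14, 20, 48, 21, 25, 61, 74, 94] (4 swaps)
Pass 2: [14, 20, 21, 25, 48, 61, 74, 94] (2 swaps)
Pass 3: [14, 20, 21, 25, 48, 61, 74, 94] (0 swaps)

After 3 passes: [14, 20, 21, 25, 48, 61, 74, 94]


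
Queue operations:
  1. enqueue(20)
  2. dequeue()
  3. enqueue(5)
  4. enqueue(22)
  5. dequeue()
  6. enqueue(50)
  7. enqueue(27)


enqueue(20) -> [20]
dequeue()->20, []
enqueue(5) -> [5]
enqueue(22) -> [5, 22]
dequeue()->5, [22]
enqueue(50) -> [22, 50]
enqueue(27) -> [22, 50, 27]

Final queue: [22, 50, 27]


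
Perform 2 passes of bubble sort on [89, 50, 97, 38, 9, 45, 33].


Initial: [89, 50, 97, 38, 9, 45, 33]
Pass 1: [50, 89, 38, 9, 45, 33, 97] (5 swaps)
Pass 2: [50, 38, 9, 45, 33, 89, 97] (4 swaps)

After 2 passes: [50, 38, 9, 45, 33, 89, 97]


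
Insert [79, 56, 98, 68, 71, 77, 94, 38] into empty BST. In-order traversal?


Insert 79: root
Insert 56: L from 79
Insert 98: R from 79
Insert 68: L from 79 -> R from 56
Insert 71: L from 79 -> R from 56 -> R from 68
Insert 77: L from 79 -> R from 56 -> R from 68 -> R from 71
Insert 94: R from 79 -> L from 98
Insert 38: L from 79 -> L from 56

In-order: [38, 56, 68, 71, 77, 79, 94, 98]
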